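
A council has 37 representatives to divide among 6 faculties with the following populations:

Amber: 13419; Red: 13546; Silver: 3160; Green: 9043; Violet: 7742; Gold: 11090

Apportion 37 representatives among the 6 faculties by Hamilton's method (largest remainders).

Amber 8, Red 9, Silver 2, Green 6, Violet 5, Gold 7

Standard divisor: 58000 ÷ 37 ≈ 1567.568.
Standard quotas: Amber 8.5604, Red 8.6414, Silver 2.0159, Green 5.7688, Violet 4.9389, Gold 7.0747.
Lower quotas: Amber 8, Red 8, Silver 2, Green 5, Violet 4, Gold 7 (sum 34, leaving 3 seats).
Remainders in descending order: Violet 0.9389, Green 0.7688, Red 0.6414, Amber 0.5604, Gold 0.0747, Silver 0.0159.
The surplus seats go to Violet, Green, Red.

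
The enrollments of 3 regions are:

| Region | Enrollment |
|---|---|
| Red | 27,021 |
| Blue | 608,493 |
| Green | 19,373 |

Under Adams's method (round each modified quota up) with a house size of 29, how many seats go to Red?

2

Standard divisor 654887/29 ≈ 22582.31; standard quotas: Red 1.197, Blue 26.946, Green 0.858.
Rounding up gives 2, 27, 1 = 30 seats, so the divisor must be adjusted.
With modified divisor 23900: modified quotas Red 1.131, Blue 25.460, Green 0.811.
Rounding up: Red 2, Blue 26, Green 1 (total 29).
Red receives 2.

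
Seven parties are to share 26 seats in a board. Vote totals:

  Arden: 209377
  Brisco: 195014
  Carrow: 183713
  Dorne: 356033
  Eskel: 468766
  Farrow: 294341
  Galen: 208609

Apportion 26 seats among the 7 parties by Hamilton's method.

Arden=3, Brisco=3, Carrow=2, Dorne=5, Eskel=6, Farrow=4, Galen=3

Standard divisor: 1915853 ÷ 26 ≈ 73686.654.
Standard quotas: Arden 2.8415, Brisco 2.6465, Carrow 2.4932, Dorne 4.8317, Eskel 6.3616, Farrow 3.9945, Galen 2.8310.
Lower quotas: Arden 2, Brisco 2, Carrow 2, Dorne 4, Eskel 6, Farrow 3, Galen 2 (sum 21, leaving 5 seats).
Remainders in descending order: Farrow 0.9945, Arden 0.8415, Dorne 0.8317, Galen 0.8310, Brisco 0.6465, Carrow 0.4932, Eskel 0.3616.
The surplus seats go to Farrow, Arden, Dorne, Galen, Brisco.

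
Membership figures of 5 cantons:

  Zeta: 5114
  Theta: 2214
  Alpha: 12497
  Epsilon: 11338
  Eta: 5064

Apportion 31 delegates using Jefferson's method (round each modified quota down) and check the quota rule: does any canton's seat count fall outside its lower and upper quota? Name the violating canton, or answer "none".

none

Standard quotas: Zeta 4.376, Theta 1.895, Alpha 10.694, Epsilon 9.702, Eta 4.333.
Jefferson allocation: Zeta 4, Theta 2, Alpha 11, Epsilon 10, Eta 4.
Every allocation lies between the lower and upper quota.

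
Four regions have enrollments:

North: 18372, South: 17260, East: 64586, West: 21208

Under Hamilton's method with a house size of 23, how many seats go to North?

4

Total 121426; standard divisor 121426/23 ≈ 5279.391.
Standard quotas: North 3.4799, South 3.2693, East 12.2336, West 4.0171.
Lower quotas: North 3, South 3, East 12, West 4 (sum 22, leaving 1 seat).
Remainders in descending order: North 0.4799, South 0.2693, East 0.2336, West 0.0171.
The surplus seat goes to North.
North receives 4.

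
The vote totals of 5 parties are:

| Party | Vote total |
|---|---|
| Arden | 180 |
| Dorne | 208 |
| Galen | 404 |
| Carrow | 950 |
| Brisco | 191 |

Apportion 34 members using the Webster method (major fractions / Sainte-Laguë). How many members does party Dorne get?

4

Standard divisor 1933/34 ≈ 56.853; standard quotas: Arden 3.166, Dorne 3.659, Galen 7.106, Carrow 16.710, Brisco 3.360.
Rounding to the nearest integer gives Arden 3, Dorne 4, Galen 7, Carrow 17, Brisco 3 — total 34, matching the house size, so no adjustment is needed.
Dorne receives 4.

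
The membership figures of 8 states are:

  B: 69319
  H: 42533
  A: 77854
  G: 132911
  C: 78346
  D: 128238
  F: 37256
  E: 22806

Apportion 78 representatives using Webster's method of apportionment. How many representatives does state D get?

17

Standard divisor 589263/78 ≈ 7554.654; standard quotas: B 9.176, H 5.630, A 10.305, G 17.593, C 10.371, D 16.975, F 4.932, E 3.019.
Rounding to the nearest integer gives B 9, H 6, A 10, G 18, C 10, D 17, F 5, E 3 — total 78, matching the house size, so no adjustment is needed.
D receives 17.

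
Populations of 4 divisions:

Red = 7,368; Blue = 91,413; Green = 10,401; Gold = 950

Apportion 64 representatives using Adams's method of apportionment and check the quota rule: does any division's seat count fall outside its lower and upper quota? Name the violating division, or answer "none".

Blue

Standard quotas: Red 4.282, Blue 53.122, Green 6.044, Gold 0.552.
Adams allocation: Red 5, Blue 52, Green 6, Gold 1.
Blue has quota 53.122 (lower 53, upper 54) but receives 52 — outside the quota interval.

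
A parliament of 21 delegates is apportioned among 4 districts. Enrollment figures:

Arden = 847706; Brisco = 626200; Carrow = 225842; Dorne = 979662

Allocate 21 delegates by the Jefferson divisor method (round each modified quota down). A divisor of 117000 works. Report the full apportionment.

Arden=7, Brisco=5, Carrow=1, Dorne=8

With modified divisor 117000: modified quotas Arden 7.245, Brisco 5.352, Carrow 1.930, Dorne 8.373.
Rounding down: Arden 7, Brisco 5, Carrow 1, Dorne 8 (total 21).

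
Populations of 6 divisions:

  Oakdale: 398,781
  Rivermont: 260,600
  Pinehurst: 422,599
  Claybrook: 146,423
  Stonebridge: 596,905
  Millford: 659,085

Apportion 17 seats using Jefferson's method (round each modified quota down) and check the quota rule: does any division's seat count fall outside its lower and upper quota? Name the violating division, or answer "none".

none

Standard quotas: Oakdale 2.729, Rivermont 1.783, Pinehurst 2.892, Claybrook 1.002, Stonebridge 4.084, Millford 4.510.
Jefferson allocation: Oakdale 3, Rivermont 1, Pinehurst 3, Claybrook 1, Stonebridge 4, Millford 5.
Every allocation lies between the lower and upper quota.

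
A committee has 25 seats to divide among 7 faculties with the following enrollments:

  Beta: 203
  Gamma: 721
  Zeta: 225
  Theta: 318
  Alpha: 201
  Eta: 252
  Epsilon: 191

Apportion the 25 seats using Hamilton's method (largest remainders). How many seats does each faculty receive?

Beta 2, Gamma 9, Zeta 3, Theta 4, Alpha 2, Eta 3, Epsilon 2

Standard divisor: 2111 ÷ 25 ≈ 84.44.
Standard quotas: Beta 2.404, Gamma 8.539, Zeta 2.665, Theta 3.766, Alpha 2.380, Eta 2.984, Epsilon 2.262.
Lower quotas: Beta 2, Gamma 8, Zeta 2, Theta 3, Alpha 2, Eta 2, Epsilon 2 (sum 21, leaving 4 seats).
Remainders in descending order: Eta 0.984, Theta 0.766, Zeta 0.665, Gamma 0.539, Beta 0.404, Alpha 0.380, Epsilon 0.262.
Largest remainders: Eta, Theta, Zeta, Gamma receive the extra seats.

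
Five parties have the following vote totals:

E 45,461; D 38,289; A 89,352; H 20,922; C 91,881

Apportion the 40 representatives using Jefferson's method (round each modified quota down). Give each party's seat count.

Standard divisor 285905/40 ≈ 7147.625; standard quotas: E 6.360, D 5.357, A 12.501, H 2.927, C 12.855.
Rounding down gives 6, 5, 12, 2, 12 = 37 seats, so the divisor must be adjusted.
With modified divisor 6700: modified quotas E 6.785, D 5.715, A 13.336, H 3.123, C 13.714.
Rounding down: E 6, D 5, A 13, H 3, C 13 (total 40).

E 6, D 5, A 13, H 3, C 13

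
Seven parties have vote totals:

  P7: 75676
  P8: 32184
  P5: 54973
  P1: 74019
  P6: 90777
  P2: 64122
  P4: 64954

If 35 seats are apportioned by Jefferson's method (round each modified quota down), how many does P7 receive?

Standard divisor 456705/35 ≈ 13048.714; standard quotas: P7 5.799, P8 2.466, P5 4.213, P1 5.673, P6 6.957, P2 4.914, P4 4.978.
Rounding down gives 5, 2, 4, 5, 6, 4, 4 = 30 seats, so the divisor must be adjusted.
With modified divisor 11800: modified quotas P7 6.413, P8 2.727, P5 4.659, P1 6.273, P6 7.693, P2 5.434, P4 5.505.
Rounding down: P7 6, P8 2, P5 4, P1 6, P6 7, P2 5, P4 5 (total 35).
P7 receives 6.

6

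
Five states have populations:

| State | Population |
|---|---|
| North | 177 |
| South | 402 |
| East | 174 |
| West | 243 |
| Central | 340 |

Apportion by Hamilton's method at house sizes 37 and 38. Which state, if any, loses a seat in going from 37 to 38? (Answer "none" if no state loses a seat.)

none

At 37 seats: North 5, South 11, East 5, West 7, Central 9.
At 38 seats: North 5, South 11, East 5, West 7, Central 10.
No state's allocation decreased.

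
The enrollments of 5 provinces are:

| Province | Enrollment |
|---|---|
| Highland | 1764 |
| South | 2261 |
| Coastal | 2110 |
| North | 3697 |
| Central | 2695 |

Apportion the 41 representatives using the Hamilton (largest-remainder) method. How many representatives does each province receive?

Highland 6, South 7, Coastal 7, North 12, Central 9

Standard divisor: 12527 ÷ 41 ≈ 305.537.
Standard quotas: Highland 5.773, South 7.400, Coastal 6.906, North 12.100, Central 8.821.
Lower quotas: Highland 5, South 7, Coastal 6, North 12, Central 8 (sum 38, leaving 3 seats).
Remainders in descending order: Coastal 0.906, Central 0.821, Highland 0.773, South 0.400, North 0.100.
The surplus seats go to Coastal, Central, Highland.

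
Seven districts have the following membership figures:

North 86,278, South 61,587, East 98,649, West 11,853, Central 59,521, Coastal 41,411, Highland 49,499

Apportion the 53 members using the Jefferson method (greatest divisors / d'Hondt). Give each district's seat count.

Standard divisor 408798/53 ≈ 7713.17; standard quotas: North 11.186, South 7.985, East 12.790, West 1.537, Central 7.717, Coastal 5.369, Highland 6.417.
Rounding down gives 11, 7, 12, 1, 7, 5, 6 = 49 seats, so the divisor must be adjusted.
With modified divisor 7100: modified quotas North 12.152, South 8.674, East 13.894, West 1.669, Central 8.383, Coastal 5.833, Highland 6.972.
Rounding down: North 12, South 8, East 13, West 1, Central 8, Coastal 5, Highland 6 (total 53).

North=12, South=8, East=13, West=1, Central=8, Coastal=5, Highland=6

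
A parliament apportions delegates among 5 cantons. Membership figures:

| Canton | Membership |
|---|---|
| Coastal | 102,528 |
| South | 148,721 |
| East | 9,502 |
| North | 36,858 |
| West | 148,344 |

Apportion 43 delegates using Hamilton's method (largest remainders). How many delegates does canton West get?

14

Standard divisor: 445953 ÷ 43 = 10371.
Standard quotas: Coastal 9.8860, South 14.3401, East 0.9162, North 3.5539, West 14.3037.
Lower quotas: Coastal 9, South 14, East 0, North 3, West 14 (sum 40, leaving 3 seats).
Remainders in descending order: East 0.9162, Coastal 0.8860, North 0.5539, South 0.3401, West 0.3037.
Largest remainders: East, Coastal, North receive the extra seats.
West receives 14.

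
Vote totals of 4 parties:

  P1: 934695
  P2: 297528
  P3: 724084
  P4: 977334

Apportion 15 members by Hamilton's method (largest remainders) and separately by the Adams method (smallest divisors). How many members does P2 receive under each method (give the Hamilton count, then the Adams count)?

Hamilton: P1 5, P2 1, P3 4, P4 5.
Adams: P1 4, P2 2, P3 4, P4 5.
P2 gets 1 under Hamilton and 2 under Adams.

1 and 2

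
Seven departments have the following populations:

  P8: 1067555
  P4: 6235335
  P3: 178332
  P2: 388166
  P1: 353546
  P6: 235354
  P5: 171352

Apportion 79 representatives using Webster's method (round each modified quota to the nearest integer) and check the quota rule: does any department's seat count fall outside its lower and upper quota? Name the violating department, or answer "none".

Standard quotas: P8 9.773, P4 57.081, P3 1.633, P2 3.553, P1 3.237, P6 2.155, P5 1.569.
Webster allocation: P8 10, P4 56, P3 2, P2 4, P1 3, P6 2, P5 2.
P4 has quota 57.081 (lower 57, upper 58) but receives 56 — outside the quota interval.

P4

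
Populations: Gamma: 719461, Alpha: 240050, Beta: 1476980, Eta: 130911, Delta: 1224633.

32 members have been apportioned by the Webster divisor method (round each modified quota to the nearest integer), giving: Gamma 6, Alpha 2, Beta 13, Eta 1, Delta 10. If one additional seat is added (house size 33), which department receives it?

Priority for the next seat is population ÷ (current seats + 0.5).
Priorities: Gamma 110686.308, Alpha 96020.000, Beta 109405.926, Eta 87274.000, Delta 116631.714.
Highest priority: Delta.

Delta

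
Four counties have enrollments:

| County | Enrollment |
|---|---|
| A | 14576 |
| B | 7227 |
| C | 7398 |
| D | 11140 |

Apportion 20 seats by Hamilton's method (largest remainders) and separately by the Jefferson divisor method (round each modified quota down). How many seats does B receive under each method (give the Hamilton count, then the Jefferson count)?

Hamilton: A 7, B 4, C 4, D 5.
Jefferson: A 7, B 3, C 4, D 6.
B gets 4 under Hamilton and 3 under Jefferson.

4 and 3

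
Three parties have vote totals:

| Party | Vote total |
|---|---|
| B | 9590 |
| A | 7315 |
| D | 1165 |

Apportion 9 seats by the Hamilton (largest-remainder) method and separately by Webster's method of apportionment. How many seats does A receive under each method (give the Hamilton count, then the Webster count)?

4 and 3

Hamilton: B 5, A 4, D 0.
Webster: B 5, A 3, D 1.
A gets 4 under Hamilton and 3 under Webster.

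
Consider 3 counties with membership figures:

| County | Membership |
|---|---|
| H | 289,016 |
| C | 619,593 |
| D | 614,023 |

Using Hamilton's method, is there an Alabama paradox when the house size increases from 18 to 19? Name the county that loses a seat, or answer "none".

H

At 18 seats: H 4, C 7, D 7.
At 19 seats: H 3, C 8, D 8.
H drops from 4 to 3.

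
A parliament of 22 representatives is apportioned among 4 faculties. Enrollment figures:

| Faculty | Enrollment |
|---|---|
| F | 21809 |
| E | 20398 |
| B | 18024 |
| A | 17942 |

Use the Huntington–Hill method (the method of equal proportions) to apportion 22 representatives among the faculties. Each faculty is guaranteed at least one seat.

F 6, E 6, B 5, A 5

With divisor 3545: modified quotas F 6.152, E 5.754, B 5.084, A 5.061.
Geometric-mean thresholds: F √(6·7)=6.481, E √(5·6)=5.477, B √(5·6)=5.477, A √(5·6)=5.477.
Each quota rounded against its threshold gives F 6, E 6, B 5, A 5 (total 22).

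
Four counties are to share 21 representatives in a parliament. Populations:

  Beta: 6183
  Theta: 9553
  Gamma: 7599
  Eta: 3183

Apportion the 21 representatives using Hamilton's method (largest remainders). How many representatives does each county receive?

Beta: 5; Theta: 8; Gamma: 6; Eta: 2

Standard divisor: 26518 ÷ 21 ≈ 1262.762.
Standard quotas: Beta 4.8964, Theta 7.5652, Gamma 6.0178, Eta 2.5207.
Lower quotas: Beta 4, Theta 7, Gamma 6, Eta 2 (sum 19, leaving 2 seats).
Remainders in descending order: Beta 0.8964, Theta 0.5652, Eta 0.5207, Gamma 0.0178.
The surplus seats go to Beta, Theta.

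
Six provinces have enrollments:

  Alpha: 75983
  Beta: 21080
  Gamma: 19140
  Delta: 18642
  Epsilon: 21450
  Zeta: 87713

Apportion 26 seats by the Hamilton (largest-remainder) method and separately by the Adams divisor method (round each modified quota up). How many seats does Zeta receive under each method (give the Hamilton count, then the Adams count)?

10 and 9

Hamilton: Alpha 8, Beta 2, Gamma 2, Delta 2, Epsilon 2, Zeta 10.
Adams: Alpha 8, Beta 2, Gamma 2, Delta 2, Epsilon 3, Zeta 9.
Zeta gets 10 under Hamilton and 9 under Adams.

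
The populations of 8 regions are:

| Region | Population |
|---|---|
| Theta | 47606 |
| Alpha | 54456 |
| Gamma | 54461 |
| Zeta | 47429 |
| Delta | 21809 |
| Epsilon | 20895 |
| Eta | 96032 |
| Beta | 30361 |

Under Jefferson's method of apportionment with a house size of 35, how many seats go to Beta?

3

Standard divisor 373049/35 ≈ 10658.543; standard quotas: Theta 4.466, Alpha 5.109, Gamma 5.110, Zeta 4.450, Delta 2.046, Epsilon 1.960, Eta 9.010, Beta 2.849.
Rounding down gives 4, 5, 5, 4, 2, 1, 9, 2 = 32 seats, so the divisor must be adjusted.
With modified divisor 9560: modified quotas Theta 4.980, Alpha 5.696, Gamma 5.697, Zeta 4.961, Delta 2.281, Epsilon 2.186, Eta 10.045, Beta 3.176.
Rounding down: Theta 4, Alpha 5, Gamma 5, Zeta 4, Delta 2, Epsilon 2, Eta 10, Beta 3 (total 35).
Beta receives 3.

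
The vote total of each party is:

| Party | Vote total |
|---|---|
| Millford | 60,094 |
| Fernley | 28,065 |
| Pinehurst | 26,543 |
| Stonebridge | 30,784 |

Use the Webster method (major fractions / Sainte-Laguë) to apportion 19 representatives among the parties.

Standard divisor 145486/19 ≈ 7657.158; standard quotas: Millford 7.848, Fernley 3.665, Pinehurst 3.466, Stonebridge 4.020.
Rounding to the nearest integer gives Millford 8, Fernley 4, Pinehurst 3, Stonebridge 4 — total 19, matching the house size, so no adjustment is needed.

Millford=8; Fernley=4; Pinehurst=3; Stonebridge=4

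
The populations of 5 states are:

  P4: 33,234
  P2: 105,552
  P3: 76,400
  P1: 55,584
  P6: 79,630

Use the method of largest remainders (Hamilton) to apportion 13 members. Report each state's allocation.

The standard divisor is 350400/13 ≈ 26953.846.
Standard quotas: P4 1.2330, P2 3.9160, P3 2.8345, P1 2.0622, P6 2.9543.
Lower quotas: P4 1, P2 3, P3 2, P1 2, P6 2 (sum 10, leaving 3 seats).
Remainders in descending order: P6 0.9543, P2 0.9160, P3 0.8345, P4 0.2330, P1 0.0622.
Largest remainders: P6, P2, P3 receive the extra seats.

P4 1, P2 4, P3 3, P1 2, P6 3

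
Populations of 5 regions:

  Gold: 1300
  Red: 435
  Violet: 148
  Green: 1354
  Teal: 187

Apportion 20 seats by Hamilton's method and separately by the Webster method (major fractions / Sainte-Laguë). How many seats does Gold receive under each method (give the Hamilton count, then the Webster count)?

Hamilton: Gold 8, Red 2, Violet 1, Green 8, Teal 1.
Webster: Gold 7, Red 3, Violet 1, Green 8, Teal 1.
Gold gets 8 under Hamilton and 7 under Webster.

8 and 7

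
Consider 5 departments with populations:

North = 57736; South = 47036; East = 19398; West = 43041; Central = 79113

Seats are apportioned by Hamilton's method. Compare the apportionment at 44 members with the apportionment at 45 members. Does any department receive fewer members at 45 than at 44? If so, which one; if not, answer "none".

East

At 44 seats: North 10, South 8, East 4, West 8, Central 14.
At 45 seats: North 11, South 9, East 3, West 8, Central 14.
East drops from 4 to 3.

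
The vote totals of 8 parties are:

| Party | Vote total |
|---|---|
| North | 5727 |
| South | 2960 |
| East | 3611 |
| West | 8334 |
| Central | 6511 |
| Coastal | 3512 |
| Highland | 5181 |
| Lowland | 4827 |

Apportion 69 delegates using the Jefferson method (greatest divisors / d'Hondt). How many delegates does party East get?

6

Standard divisor 40663/69 ≈ 589.319; standard quotas: North 9.718, South 5.023, East 6.127, West 14.142, Central 11.048, Coastal 5.959, Highland 8.792, Lowland 8.191.
Rounding down gives 9, 5, 6, 14, 11, 5, 8, 8 = 66 seats, so the divisor must be adjusted.
With modified divisor 560: modified quotas North 10.227, South 5.286, East 6.448, West 14.882, Central 11.627, Coastal 6.271, Highland 9.252, Lowland 8.620.
Rounding down: North 10, South 5, East 6, West 14, Central 11, Coastal 6, Highland 9, Lowland 8 (total 69).
East receives 6.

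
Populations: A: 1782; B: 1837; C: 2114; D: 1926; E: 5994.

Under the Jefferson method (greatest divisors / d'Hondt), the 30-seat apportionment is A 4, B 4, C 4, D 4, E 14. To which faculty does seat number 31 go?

Priority for the next seat is population ÷ (current seats + 1).
Priorities: A 356.400, B 367.400, C 422.800, D 385.200, E 399.600.
Highest priority: C.

C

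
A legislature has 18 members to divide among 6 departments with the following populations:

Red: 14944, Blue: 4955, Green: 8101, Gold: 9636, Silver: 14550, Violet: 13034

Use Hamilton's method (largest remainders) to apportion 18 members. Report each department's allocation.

Red 4, Blue 1, Green 2, Gold 3, Silver 4, Violet 4

The standard divisor is 65220/18 ≈ 3623.333.
Standard quotas: Red 4.1244, Blue 1.3675, Green 2.2358, Gold 2.6594, Silver 4.0156, Violet 3.5972.
Lower quotas: Red 4, Blue 1, Green 2, Gold 2, Silver 4, Violet 3 (sum 16, leaving 2 seats).
Remainders in descending order: Gold 0.6594, Violet 0.5972, Blue 0.3675, Green 0.2358, Red 0.1244, Silver 0.0156.
The surplus seats go to Gold, Violet.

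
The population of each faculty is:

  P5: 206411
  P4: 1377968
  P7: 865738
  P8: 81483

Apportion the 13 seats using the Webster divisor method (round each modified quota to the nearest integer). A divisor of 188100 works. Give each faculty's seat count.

With modified divisor 188100: modified quotas P5 1.097, P4 7.326, P7 4.603, P8 0.433.
Rounding to the nearest integer: P5 1, P4 7, P7 5, P8 0 (total 13).

P5 1; P4 7; P7 5; P8 0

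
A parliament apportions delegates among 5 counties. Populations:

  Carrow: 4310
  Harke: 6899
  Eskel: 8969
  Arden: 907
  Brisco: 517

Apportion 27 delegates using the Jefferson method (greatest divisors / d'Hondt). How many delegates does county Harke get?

Standard divisor 21602/27 ≈ 800.074; standard quotas: Carrow 5.387, Harke 8.623, Eskel 11.210, Arden 1.134, Brisco 0.646.
Rounding down gives 5, 8, 11, 1, 0 = 25 seats, so the divisor must be adjusted.
With modified divisor 730: modified quotas Carrow 5.904, Harke 9.451, Eskel 12.286, Arden 1.242, Brisco 0.708.
Rounding down: Carrow 5, Harke 9, Eskel 12, Arden 1, Brisco 0 (total 27).
Harke receives 9.

9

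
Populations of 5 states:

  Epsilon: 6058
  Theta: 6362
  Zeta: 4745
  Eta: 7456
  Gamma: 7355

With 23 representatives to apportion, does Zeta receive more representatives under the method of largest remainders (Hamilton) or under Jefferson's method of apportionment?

Hamilton

Hamilton: Epsilon 4, Theta 5, Zeta 4, Eta 5, Gamma 5.
Jefferson: Epsilon 4, Theta 5, Zeta 3, Eta 6, Gamma 5.
Zeta gets 4 under Hamilton and 3 under Jefferson.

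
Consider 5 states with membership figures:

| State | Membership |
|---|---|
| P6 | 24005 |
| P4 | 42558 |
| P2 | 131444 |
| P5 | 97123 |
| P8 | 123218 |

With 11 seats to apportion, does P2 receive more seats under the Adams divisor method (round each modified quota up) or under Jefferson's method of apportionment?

Adams: P6 1, P4 1, P2 3, P5 3, P8 3.
Jefferson: P6 0, P4 1, P2 4, P5 3, P8 3.
P2 gets 3 under Adams and 4 under Jefferson.

Jefferson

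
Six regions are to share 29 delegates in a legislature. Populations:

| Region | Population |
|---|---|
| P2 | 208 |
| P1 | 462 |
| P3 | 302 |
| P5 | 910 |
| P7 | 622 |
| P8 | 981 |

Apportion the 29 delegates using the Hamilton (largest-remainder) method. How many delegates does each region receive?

Total 3485; standard divisor 3485/29 ≈ 120.172.
Standard quotas: P2 1.731, P1 3.844, P3 2.513, P5 7.572, P7 5.176, P8 8.163.
Lower quotas: P2 1, P1 3, P3 2, P5 7, P7 5, P8 8 (sum 26, leaving 3 seats).
Remainders in descending order: P1 0.844, P2 0.731, P5 0.572, P3 0.513, P7 0.176, P8 0.163.
The surplus seats go to P1, P2, P5.

P2=2, P1=4, P3=2, P5=8, P7=5, P8=8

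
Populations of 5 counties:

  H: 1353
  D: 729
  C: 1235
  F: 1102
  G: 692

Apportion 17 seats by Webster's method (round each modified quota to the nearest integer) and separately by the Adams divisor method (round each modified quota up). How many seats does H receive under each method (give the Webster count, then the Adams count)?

5 and 4

Webster: H 5, D 2, C 4, F 4, G 2.
Adams: H 4, D 3, C 4, F 4, G 2.
H gets 5 under Webster and 4 under Adams.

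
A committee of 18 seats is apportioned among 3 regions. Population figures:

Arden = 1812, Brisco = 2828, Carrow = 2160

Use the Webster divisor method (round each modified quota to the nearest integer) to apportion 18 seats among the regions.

Arden: 5; Brisco: 7; Carrow: 6

Standard divisor 6800/18 ≈ 377.778; standard quotas: Arden 4.796, Brisco 7.486, Carrow 5.718.
Rounding to the nearest integer gives Arden 5, Brisco 7, Carrow 6 — total 18, matching the house size, so no adjustment is needed.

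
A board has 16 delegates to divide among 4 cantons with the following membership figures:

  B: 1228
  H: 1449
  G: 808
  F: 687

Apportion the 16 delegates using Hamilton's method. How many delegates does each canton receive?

B 5, H 5, G 3, F 3

Total 4172; standard divisor 4172/16 ≈ 260.75.
Standard quotas: B 4.709, H 5.557, G 3.099, F 2.635.
Lower quotas: B 4, H 5, G 3, F 2 (sum 14, leaving 2 seats).
Remainders in descending order: B 0.709, F 0.635, H 0.557, G 0.099.
Largest remainders: B, F receive the extra seats.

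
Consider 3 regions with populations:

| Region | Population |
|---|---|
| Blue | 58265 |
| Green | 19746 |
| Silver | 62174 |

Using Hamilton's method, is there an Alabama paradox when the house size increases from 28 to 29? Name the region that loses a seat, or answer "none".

none

At 28 seats: Blue 12, Green 4, Silver 12.
At 29 seats: Blue 12, Green 4, Silver 13.
No region's allocation decreased.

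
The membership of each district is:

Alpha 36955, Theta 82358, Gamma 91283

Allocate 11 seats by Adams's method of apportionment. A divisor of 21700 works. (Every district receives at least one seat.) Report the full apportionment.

With modified divisor 21700: modified quotas Alpha 1.703, Theta 3.795, Gamma 4.207.
Rounding up: Alpha 2, Theta 4, Gamma 5 (total 11).

Alpha 2, Theta 4, Gamma 5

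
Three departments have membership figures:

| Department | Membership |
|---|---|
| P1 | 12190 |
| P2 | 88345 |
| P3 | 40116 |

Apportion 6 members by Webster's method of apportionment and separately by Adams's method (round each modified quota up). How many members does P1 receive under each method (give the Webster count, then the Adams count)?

Webster: P1 0, P2 4, P3 2.
Adams: P1 1, P2 3, P3 2.
P1 gets 0 under Webster and 1 under Adams.

0 and 1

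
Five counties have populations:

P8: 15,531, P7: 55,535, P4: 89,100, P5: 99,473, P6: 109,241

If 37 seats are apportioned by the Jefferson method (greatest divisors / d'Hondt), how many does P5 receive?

Standard divisor 368880/37 ≈ 9969.73; standard quotas: P8 1.558, P7 5.570, P4 8.937, P5 9.978, P6 10.957.
Rounding down gives 1, 5, 8, 9, 10 = 33 seats, so the divisor must be adjusted.
With modified divisor 9200: modified quotas P8 1.688, P7 6.036, P4 9.685, P5 10.812, P6 11.874.
Rounding down: P8 1, P7 6, P4 9, P5 10, P6 11 (total 37).
P5 receives 10.

10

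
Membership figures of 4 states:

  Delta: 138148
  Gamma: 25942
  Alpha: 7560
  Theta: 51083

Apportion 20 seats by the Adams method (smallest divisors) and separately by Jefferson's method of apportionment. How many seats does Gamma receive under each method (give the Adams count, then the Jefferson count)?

Adams: Delta 11, Gamma 3, Alpha 1, Theta 5.
Jefferson: Delta 13, Gamma 2, Alpha 0, Theta 5.
Gamma gets 3 under Adams and 2 under Jefferson.

3 and 2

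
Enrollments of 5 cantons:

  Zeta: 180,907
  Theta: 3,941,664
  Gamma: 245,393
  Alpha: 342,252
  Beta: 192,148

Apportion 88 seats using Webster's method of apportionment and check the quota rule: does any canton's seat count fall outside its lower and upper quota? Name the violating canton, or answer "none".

Standard quotas: Zeta 3.247, Theta 70.755, Gamma 4.405, Alpha 6.144, Beta 3.449.
Webster allocation: Zeta 3, Theta 72, Gamma 4, Alpha 6, Beta 3.
Theta has quota 70.755 (lower 70, upper 71) but receives 72 — outside the quota interval.

Theta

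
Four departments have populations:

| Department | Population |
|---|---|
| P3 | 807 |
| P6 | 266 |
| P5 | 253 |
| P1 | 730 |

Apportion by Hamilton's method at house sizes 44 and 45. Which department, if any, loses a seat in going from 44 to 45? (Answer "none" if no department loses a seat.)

none

At 44 seats: P3 17, P6 6, P5 5, P1 16.
At 45 seats: P3 18, P6 6, P5 5, P1 16.
No department's allocation decreased.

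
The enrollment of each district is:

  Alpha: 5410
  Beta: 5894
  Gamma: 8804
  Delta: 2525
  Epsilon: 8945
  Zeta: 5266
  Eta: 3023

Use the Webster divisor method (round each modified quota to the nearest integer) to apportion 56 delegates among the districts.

Alpha 8; Beta 8; Gamma 12; Delta 4; Epsilon 13; Zeta 7; Eta 4

Standard divisor 39867/56 ≈ 711.911; standard quotas: Alpha 7.599, Beta 8.279, Gamma 12.367, Delta 3.547, Epsilon 12.565, Zeta 7.397, Eta 4.246.
Rounding to the nearest integer gives Alpha 8, Beta 8, Gamma 12, Delta 4, Epsilon 13, Zeta 7, Eta 4 — total 56, matching the house size, so no adjustment is needed.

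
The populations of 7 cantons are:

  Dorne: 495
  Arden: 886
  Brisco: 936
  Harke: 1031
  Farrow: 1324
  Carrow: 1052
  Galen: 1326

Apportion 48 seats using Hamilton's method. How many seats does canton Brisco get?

Total 7050; standard divisor 7050/48 ≈ 146.875.
Standard quotas: Dorne 3.370, Arden 6.032, Brisco 6.373, Harke 7.020, Farrow 9.014, Carrow 7.163, Galen 9.028.
Lower quotas: Dorne 3, Arden 6, Brisco 6, Harke 7, Farrow 9, Carrow 7, Galen 9 (sum 47, leaving 1 seat).
Remainders in descending order: Brisco 0.373, Dorne 0.370, Carrow 0.163, Arden 0.032, Galen 0.028, Harke 0.020, Farrow 0.014.
The surplus seat goes to Brisco.
Brisco receives 7.

7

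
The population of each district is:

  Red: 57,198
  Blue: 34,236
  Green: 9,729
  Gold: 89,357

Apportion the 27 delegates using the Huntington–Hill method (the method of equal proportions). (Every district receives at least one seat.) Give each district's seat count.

Red: 8, Blue: 5, Green: 1, Gold: 13

With divisor 7017: modified quotas Red 8.151, Blue 4.879, Green 1.386, Gold 12.734.
Geometric-mean thresholds: Red √(8·9)=8.485, Blue √(4·5)=4.472, Green √(1·2)=1.414, Gold √(12·13)=12.490.
Each quota rounded against its threshold gives Red 8, Blue 5, Green 1, Gold 13 (total 27).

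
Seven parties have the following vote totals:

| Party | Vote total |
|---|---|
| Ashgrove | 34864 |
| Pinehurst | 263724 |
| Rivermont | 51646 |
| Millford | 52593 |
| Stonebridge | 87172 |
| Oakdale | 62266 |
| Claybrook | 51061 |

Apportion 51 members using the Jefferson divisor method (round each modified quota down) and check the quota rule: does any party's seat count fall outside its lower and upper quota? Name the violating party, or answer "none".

Standard quotas: Ashgrove 2.947, Pinehurst 22.293, Rivermont 4.366, Millford 4.446, Stonebridge 7.369, Oakdale 5.263, Claybrook 4.316.
Jefferson allocation: Ashgrove 3, Pinehurst 24, Rivermont 4, Millford 4, Stonebridge 7, Oakdale 5, Claybrook 4.
Pinehurst has quota 22.293 (lower 22, upper 23) but receives 24 — outside the quota interval.

Pinehurst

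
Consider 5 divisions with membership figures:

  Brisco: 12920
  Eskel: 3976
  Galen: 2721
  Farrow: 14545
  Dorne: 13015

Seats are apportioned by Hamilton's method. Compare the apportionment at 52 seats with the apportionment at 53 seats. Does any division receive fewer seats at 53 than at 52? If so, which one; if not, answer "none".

Eskel

At 52 seats: Brisco 14, Eskel 5, Galen 3, Farrow 16, Dorne 14.
At 53 seats: Brisco 15, Eskel 4, Galen 3, Farrow 16, Dorne 15.
Eskel drops from 5 to 4.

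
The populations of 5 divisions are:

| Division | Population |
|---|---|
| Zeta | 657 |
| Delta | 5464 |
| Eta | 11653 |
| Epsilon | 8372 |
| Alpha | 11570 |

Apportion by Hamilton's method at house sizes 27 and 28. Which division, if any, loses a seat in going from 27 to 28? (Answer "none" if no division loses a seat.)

At 27 seats: Zeta 1, Delta 4, Eta 8, Epsilon 6, Alpha 8.
At 28 seats: Zeta 0, Delta 4, Eta 9, Epsilon 6, Alpha 9.
Zeta drops from 1 to 0.

Zeta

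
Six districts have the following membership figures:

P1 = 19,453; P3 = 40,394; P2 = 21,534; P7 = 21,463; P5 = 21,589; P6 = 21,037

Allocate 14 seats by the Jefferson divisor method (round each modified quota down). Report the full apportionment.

Standard divisor 145470/14 ≈ 10390.714; standard quotas: P1 1.872, P3 3.888, P2 2.072, P7 2.066, P5 2.078, P6 2.025.
Rounding down gives 1, 3, 2, 2, 2, 2 = 12 seats, so the divisor must be adjusted.
With modified divisor 8900: modified quotas P1 2.186, P3 4.539, P2 2.420, P7 2.412, P5 2.426, P6 2.364.
Rounding down: P1 2, P3 4, P2 2, P7 2, P5 2, P6 2 (total 14).

P1 2; P3 4; P2 2; P7 2; P5 2; P6 2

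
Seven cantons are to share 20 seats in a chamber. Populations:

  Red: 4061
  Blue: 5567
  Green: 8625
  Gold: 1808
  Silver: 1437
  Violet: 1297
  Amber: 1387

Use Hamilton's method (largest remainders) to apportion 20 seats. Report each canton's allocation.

Red 3; Blue 5; Green 7; Gold 2; Silver 1; Violet 1; Amber 1

The standard divisor is 24182/20 ≈ 1209.1.
Standard quotas: Red 3.3587, Blue 4.6043, Green 7.1334, Gold 1.4953, Silver 1.1885, Violet 1.0727, Amber 1.1471.
Lower quotas: Red 3, Blue 4, Green 7, Gold 1, Silver 1, Violet 1, Amber 1 (sum 18, leaving 2 seats).
Remainders in descending order: Blue 0.6043, Gold 0.4953, Red 0.3587, Silver 0.1885, Amber 0.1471, Green 0.1334, Violet 0.0727.
Largest remainders: Blue, Gold receive the extra seats.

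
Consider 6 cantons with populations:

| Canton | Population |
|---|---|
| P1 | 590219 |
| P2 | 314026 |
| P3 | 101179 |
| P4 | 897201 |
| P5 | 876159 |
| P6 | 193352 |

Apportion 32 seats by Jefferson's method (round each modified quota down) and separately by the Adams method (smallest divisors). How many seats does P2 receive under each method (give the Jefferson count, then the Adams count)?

3 and 4

Jefferson: P1 6, P2 3, P3 1, P4 10, P5 10, P6 2.
Adams: P1 6, P2 4, P3 2, P4 9, P5 9, P6 2.
P2 gets 3 under Jefferson and 4 under Adams.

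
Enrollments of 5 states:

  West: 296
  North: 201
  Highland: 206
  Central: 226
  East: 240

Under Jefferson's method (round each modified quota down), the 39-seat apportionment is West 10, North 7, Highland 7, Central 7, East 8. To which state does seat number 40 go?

Central

Priority for the next seat is population ÷ (current seats + 1).
Priorities: West 26.909, North 25.125, Highland 25.750, Central 28.250, East 26.667.
Highest priority: Central.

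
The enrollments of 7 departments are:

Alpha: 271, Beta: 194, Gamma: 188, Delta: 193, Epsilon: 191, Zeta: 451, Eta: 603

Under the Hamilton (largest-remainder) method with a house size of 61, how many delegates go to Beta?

Total 2091; standard divisor 2091/61 ≈ 34.279.
Standard quotas: Alpha 7.906, Beta 5.659, Gamma 5.484, Delta 5.630, Epsilon 5.572, Zeta 13.157, Eta 17.591.
Lower quotas: Alpha 7, Beta 5, Gamma 5, Delta 5, Epsilon 5, Zeta 13, Eta 17 (sum 57, leaving 4 seats).
Remainders in descending order: Alpha 0.906, Beta 0.659, Delta 0.630, Eta 0.591, Epsilon 0.572, Gamma 0.484, Zeta 0.157.
Largest remainders: Alpha, Beta, Delta, Eta receive the extra seats.
Beta receives 6.

6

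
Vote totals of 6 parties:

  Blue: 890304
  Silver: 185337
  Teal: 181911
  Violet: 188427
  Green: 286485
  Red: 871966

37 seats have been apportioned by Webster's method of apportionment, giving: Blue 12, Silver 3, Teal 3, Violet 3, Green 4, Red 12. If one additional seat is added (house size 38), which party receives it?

Priority for the next seat is population ÷ (current seats + 0.5).
Priorities: Blue 71224.320, Silver 52953.429, Teal 51974.571, Violet 53836.286, Green 63663.333, Red 69757.280.
Highest priority: Blue.

Blue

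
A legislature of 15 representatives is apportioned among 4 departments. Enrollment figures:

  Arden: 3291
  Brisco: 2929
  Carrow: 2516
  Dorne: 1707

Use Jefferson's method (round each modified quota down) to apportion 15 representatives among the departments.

Standard divisor 10443/15 ≈ 696.2; standard quotas: Arden 4.727, Brisco 4.207, Carrow 3.614, Dorne 2.452.
Rounding down gives 4, 4, 3, 2 = 13 seats, so the divisor must be adjusted.
With modified divisor 600: modified quotas Arden 5.485, Brisco 4.882, Carrow 4.193, Dorne 2.845.
Rounding down: Arden 5, Brisco 4, Carrow 4, Dorne 2 (total 15).

Arden: 5; Brisco: 4; Carrow: 4; Dorne: 2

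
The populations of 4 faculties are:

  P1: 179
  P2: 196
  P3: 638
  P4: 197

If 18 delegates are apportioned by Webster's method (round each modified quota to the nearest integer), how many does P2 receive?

Standard divisor 1210/18 ≈ 67.222; standard quotas: P1 2.663, P2 2.916, P3 9.491, P4 2.931.
Rounding to the nearest integer gives P1 3, P2 3, P3 9, P4 3 — total 18, matching the house size, so no adjustment is needed.
P2 receives 3.

3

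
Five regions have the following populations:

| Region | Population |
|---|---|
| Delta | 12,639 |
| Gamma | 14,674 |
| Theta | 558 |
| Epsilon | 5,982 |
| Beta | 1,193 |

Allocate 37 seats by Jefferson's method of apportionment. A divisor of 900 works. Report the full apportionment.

Delta=14, Gamma=16, Theta=0, Epsilon=6, Beta=1

With modified divisor 900: modified quotas Delta 14.043, Gamma 16.304, Theta 0.620, Epsilon 6.647, Beta 1.326.
Rounding down: Delta 14, Gamma 16, Theta 0, Epsilon 6, Beta 1 (total 37).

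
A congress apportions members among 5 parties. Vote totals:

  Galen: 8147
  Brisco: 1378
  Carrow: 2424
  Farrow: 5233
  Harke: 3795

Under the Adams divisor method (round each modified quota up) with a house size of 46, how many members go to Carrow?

Standard divisor 20977/46 ≈ 456.022; standard quotas: Galen 17.865, Brisco 3.022, Carrow 5.316, Farrow 11.475, Harke 8.322.
Rounding up gives 18, 4, 6, 12, 9 = 49 seats, so the divisor must be adjusted.
With modified divisor 477: modified quotas Galen 17.080, Brisco 2.889, Carrow 5.082, Farrow 10.971, Harke 7.956.
Rounding up: Galen 18, Brisco 3, Carrow 6, Farrow 11, Harke 8 (total 46).
Carrow receives 6.

6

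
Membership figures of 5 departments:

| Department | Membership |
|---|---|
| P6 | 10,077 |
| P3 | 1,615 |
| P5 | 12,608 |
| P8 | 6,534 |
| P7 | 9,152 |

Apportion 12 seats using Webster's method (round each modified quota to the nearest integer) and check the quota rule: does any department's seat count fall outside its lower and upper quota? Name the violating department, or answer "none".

Standard quotas: P6 3.024, P3 0.485, P5 3.784, P8 1.961, P7 2.747.
Webster allocation: P6 3, P3 0, P5 4, P8 2, P7 3.
Every allocation lies between the lower and upper quota.

none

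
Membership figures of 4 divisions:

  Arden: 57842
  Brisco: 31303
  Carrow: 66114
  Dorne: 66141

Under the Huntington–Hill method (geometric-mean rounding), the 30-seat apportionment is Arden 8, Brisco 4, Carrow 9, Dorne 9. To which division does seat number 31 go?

Brisco

Priority for the next seat is population ÷ (√(s·(s+1))).
Priorities: Arden 6816.745, Brisco 6999.564, Carrow 6969.028, Dorne 6971.874.
Highest priority: Brisco.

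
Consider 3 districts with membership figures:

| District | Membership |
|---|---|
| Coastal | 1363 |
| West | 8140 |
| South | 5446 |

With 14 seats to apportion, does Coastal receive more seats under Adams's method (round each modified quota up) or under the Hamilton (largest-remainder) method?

Adams

Adams: Coastal 2, West 7, South 5.
Hamilton: Coastal 1, West 8, South 5.
Coastal gets 2 under Adams and 1 under Hamilton.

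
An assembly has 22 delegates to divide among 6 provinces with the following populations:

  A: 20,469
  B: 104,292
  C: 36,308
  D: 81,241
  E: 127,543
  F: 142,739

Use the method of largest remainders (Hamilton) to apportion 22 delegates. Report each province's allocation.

Total 512592; standard divisor 512592/22 ≈ 23299.636.
Standard quotas: A 0.8785, B 4.4761, C 1.5583, D 3.4868, E 5.4740, F 6.1262.
Lower quotas: A 0, B 4, C 1, D 3, E 5, F 6 (sum 19, leaving 3 seats).
Remainders in descending order: A 0.8785, C 0.5583, D 0.4868, B 0.4761, E 0.4740, F 0.1262.
The surplus seats go to A, C, D.

A 1, B 4, C 2, D 4, E 5, F 6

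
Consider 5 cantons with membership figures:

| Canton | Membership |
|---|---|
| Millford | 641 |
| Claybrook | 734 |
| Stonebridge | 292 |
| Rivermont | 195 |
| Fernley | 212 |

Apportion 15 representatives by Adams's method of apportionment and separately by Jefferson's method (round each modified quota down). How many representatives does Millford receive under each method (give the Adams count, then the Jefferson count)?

Adams: Millford 4, Claybrook 5, Stonebridge 2, Rivermont 2, Fernley 2.
Jefferson: Millford 5, Claybrook 6, Stonebridge 2, Rivermont 1, Fernley 1.
Millford gets 4 under Adams and 5 under Jefferson.

4 and 5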